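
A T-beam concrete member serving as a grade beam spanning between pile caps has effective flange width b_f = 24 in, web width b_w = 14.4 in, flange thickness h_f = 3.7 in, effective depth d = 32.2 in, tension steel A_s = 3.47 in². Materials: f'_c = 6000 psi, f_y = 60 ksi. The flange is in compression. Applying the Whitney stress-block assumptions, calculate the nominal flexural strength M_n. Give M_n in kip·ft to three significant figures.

Tension: T = A_s f_y = 3.47 × 60 = 208.2 kips.
Try a within the flange: a = T/(0.85 f'_c b_f) = 208.2/(0.85 × 6 × 24) = 1.701 in.
Since a = 1.701 ≤ h_f = 3.7 in, the stress block lies entirely in the flange; analyse as a rectangular beam of width b_f.
M_n = T(d − a/2) = 208.2 × (32.2 − 0.8505) = 6527.0 kip·in.
M_n = 6527.0/12 = 543.92 kip·ft.

M_n ≈ 544 kip·ft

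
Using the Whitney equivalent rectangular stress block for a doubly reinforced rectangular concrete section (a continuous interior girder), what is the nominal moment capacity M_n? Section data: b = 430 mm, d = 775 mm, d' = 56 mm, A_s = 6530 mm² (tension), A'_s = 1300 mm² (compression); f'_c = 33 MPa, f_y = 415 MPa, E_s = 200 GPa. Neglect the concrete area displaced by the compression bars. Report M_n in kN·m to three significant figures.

Assume both tension and compression steel yield.
Net tension couple steel: A_s − A'_s = 5230 mm².
a = (A_s − A'_s) f_y / (0.85 f'_c b) = 2170450/(0.85 × 33 × 430) = 179.95 mm.
c = a/β₁ = 179.95/0.814 = 221.07 mm; ε'_s = 0.003(c − d')/c = 0.0022 ≥ f_y/E_s = 0.0021, so compression steel does yield.
M_n = (A_s − A'_s) f_y (d − a/2) + A'_s f_y (d − d') = [2170450 × (775 − 89.975) + 539500 × (775 − 56)] × 10⁻⁶ = 1486.81 + 387.90 = 1874.71 kN·m.

M_n ≈ 1870 kN·m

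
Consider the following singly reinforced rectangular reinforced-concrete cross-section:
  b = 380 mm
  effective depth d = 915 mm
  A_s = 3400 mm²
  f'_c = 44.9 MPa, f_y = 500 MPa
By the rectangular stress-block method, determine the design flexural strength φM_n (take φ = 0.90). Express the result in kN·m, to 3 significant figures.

φM_n ≈ 1310 kN·m

T = A_s f_y = 3400 × 500 = 1700000 N = 1700 kN.
From C = T: a = T/(0.85 f'_c b) = 1700000/(0.85 × 44.9 × 380) = 117.22 mm.
M_n = T(d − a/2) = 1700 kN × (915 − 58.61) mm = 1455.86 kN·m.
φM_n = 0.90 × 1455.86 = 1310.27 kN·m.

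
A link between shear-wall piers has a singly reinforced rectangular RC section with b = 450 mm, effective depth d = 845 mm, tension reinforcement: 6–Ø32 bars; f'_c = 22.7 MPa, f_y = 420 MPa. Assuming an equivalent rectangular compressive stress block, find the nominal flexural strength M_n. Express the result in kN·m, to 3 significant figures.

A_s = 6 × 804 = 4824 mm².
T = A_s f_y = 4824 × 420 = 2026080 N = 2026.08 kN.
From C = T: a = T/(0.85 f'_c b) = 2026080/(0.85 × 22.7 × 450) = 233.35 mm.
M_n = T(d − a/2) = 2026.08 kN × (845 − 116.675) mm = 1475.64 kN·m.

M_n ≈ 1480 kN·m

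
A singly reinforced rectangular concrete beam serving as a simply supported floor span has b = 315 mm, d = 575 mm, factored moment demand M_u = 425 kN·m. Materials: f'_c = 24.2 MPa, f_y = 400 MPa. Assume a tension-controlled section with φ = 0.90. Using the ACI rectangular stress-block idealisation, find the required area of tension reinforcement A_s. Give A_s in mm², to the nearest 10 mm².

A_s ≈ 2350 mm²

M_n = M_u/φ = 425/0.90 = 472.222 kN·m.
With M_n = 0.85 f'_c a b (d − a/2), solve the quadratic for a:
a = d − √(d² − 2M_n/(0.85 f'_c b)) = 575 − √(575² − 2 × 472.222×10⁶/(0.85 × 24.2 × 315)) = 145.04 mm.
A_s = 0.85 f'_c a b / f_y = 0.85 × 24.2 × 145.04 × 315 / 400 = 2349.5 mm².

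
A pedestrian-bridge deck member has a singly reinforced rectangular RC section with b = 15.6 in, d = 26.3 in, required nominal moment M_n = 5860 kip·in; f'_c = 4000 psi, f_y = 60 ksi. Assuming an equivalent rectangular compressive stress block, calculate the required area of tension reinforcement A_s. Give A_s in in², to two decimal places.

A_s ≈ 4.07 in²

From M_n = 0.85 f'_c a b (d − a/2):
a = d − √(d² − 2M_n/(0.85 f'_c b)) = 26.3 − √(26.3² − 2 × 5860/(0.85 × 4 × 15.6)) = 4.604 in.
A_s = 0.85 f'_c a b / f_y = 0.85 × 4 × 4.604 × 15.6 / 60 = 4.070 in².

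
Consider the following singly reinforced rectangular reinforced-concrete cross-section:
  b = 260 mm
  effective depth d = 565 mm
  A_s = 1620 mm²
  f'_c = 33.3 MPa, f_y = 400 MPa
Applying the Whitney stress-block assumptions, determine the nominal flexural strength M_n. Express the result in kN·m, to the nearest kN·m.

M_n ≈ 338 kN·m

T = A_s f_y = 1620 × 400 = 648000 N = 648 kN.
From C = T: a = T/(0.85 f'_c b) = 648000/(0.85 × 33.3 × 260) = 88.05 mm.
M_n = T(d − a/2) = 648 kN × (565 − 44.025) mm = 337.59 kN·m.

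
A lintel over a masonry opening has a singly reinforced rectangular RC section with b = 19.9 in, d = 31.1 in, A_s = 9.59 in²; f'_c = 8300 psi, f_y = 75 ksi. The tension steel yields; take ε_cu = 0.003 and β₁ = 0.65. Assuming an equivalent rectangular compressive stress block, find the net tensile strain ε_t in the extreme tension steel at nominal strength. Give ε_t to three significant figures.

a = A_s f_y/(0.85 f'_c b) = 5.123 in.
β₁ = 0.65, so c = a/β₁ = 5.123/0.65 = 7.882 in.
From the linear strain diagram with ε_cu = 0.003: ε_t = 0.003 (d − c)/c = 0.003 × (31.1 − 7.882)/7.882 = 0.00884.
Since ε_t ≥ 0.005, the section is tension-controlled.

ε_t ≈ 0.00884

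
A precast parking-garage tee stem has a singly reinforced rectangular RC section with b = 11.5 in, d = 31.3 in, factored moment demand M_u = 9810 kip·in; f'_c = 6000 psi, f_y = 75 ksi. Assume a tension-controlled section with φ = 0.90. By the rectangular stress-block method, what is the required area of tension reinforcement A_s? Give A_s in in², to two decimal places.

M_n = M_u/φ = 9810/0.90 = 10900 kip·in.
From M_n = 0.85 f'_c a b (d − a/2):
a = d − √(d² − 2M_n/(0.85 f'_c b)) = 31.3 − √(31.3² − 2 × 10900/(0.85 × 6 × 11.5)) = 6.642 in.
A_s = 0.85 f'_c a b / f_y = 0.85 × 6 × 6.642 × 11.5 / 75 = 5.194 in².

A_s ≈ 5.19 in²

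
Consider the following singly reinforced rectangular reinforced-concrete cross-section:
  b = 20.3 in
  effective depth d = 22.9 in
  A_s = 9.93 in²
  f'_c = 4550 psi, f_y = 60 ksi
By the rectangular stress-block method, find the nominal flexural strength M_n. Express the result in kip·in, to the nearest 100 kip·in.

M_n ≈ 11400 kip·in

T = A_s f_y = 9.93 × 60 = 595.8 kips.
a = T/(0.85 f'_c b) = 595.8/(0.85 × 4.55 × 20.3) = 7.589 in.
M_n = T(d − a/2) = 595.8 × (22.9 − 3.7945) = 11383.1 kip·in.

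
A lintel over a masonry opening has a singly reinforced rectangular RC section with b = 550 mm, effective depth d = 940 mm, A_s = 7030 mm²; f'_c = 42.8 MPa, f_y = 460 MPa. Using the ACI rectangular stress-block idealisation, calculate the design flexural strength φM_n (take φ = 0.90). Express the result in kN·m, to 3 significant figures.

T = A_s f_y = 7030 × 460 = 3233800 N = 3233.8 kN.
From C = T: a = T/(0.85 f'_c b) = 3233800/(0.85 × 42.8 × 550) = 161.62 mm.
M_n = T(d − a/2) = 3233.8 kN × (940 − 80.81) mm = 2778.45 kN·m.
φM_n = 0.90 × 2778.45 = 2500.61 kN·m.

φM_n ≈ 2500 kN·m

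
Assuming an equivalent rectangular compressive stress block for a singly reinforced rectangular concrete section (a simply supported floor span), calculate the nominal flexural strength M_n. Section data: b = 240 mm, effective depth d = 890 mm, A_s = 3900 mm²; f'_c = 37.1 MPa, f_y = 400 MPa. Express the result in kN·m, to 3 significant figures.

M_n ≈ 1230 kN·m

T = A_s f_y = 3900 × 400 = 1560000 N = 1560 kN.
From C = T: a = T/(0.85 f'_c b) = 1560000/(0.85 × 37.1 × 240) = 206.12 mm.
M_n = T(d − a/2) = 1560 kN × (890 − 103.06) mm = 1227.63 kN·m.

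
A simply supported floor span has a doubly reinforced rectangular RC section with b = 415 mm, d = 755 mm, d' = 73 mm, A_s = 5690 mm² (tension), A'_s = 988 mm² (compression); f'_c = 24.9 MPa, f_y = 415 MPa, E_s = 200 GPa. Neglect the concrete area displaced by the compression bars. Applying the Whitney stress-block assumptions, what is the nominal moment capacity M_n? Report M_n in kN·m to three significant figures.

Assume both tension and compression steel yield.
Net tension couple steel: A_s − A'_s = 4702 mm².
a = (A_s − A'_s) f_y / (0.85 f'_c b) = 1951330/(0.85 × 24.9 × 415) = 222.16 mm.
c = a/β₁ = 222.16/0.85 = 261.36 mm; ε'_s = 0.003(c − d')/c = 0.0022 ≥ f_y/E_s = 0.0021, so compression steel does yield.
M_n = (A_s − A'_s) f_y (d − a/2) + A'_s f_y (d − d') = [1951330 × (755 − 111.08) + 410020 × (755 − 73)] × 10⁻⁶ = 1256.50 + 279.63 = 1536.13 kN·m.

M_n ≈ 1540 kN·m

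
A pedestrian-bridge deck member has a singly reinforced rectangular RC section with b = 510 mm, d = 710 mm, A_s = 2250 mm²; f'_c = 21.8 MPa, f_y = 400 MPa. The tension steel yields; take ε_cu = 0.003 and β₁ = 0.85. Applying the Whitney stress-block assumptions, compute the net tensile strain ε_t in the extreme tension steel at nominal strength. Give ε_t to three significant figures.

a = A_s f_y/(0.85 f'_c b) = 95.24 mm.
β₁ = 0.85, so c = a/β₁ = 95.24/0.85 = 112.05 mm.
From the linear strain diagram with ε_cu = 0.003: ε_t = 0.003 (d − c)/c = 0.003 × (710 − 112.05)/112.05 = 0.0160.
Since ε_t ≥ 0.005, the section is tension-controlled.

ε_t ≈ 0.0160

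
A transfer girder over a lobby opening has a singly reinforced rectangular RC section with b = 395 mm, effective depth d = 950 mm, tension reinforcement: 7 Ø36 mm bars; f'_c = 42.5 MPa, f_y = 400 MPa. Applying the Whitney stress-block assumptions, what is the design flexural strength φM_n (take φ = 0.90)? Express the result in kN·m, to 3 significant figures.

φM_n ≈ 2180 kN·m

A_s = 7 × 1018 = 7126 mm².
T = A_s f_y = 7126 × 400 = 2850400 N = 2850.4 kN.
From C = T: a = T/(0.85 f'_c b) = 2850400/(0.85 × 42.5 × 395) = 199.76 mm.
M_n = T(d − a/2) = 2850.4 kN × (950 − 99.88) mm = 2423.18 kN·m.
φM_n = 0.90 × 2423.18 = 2180.86 kN·m.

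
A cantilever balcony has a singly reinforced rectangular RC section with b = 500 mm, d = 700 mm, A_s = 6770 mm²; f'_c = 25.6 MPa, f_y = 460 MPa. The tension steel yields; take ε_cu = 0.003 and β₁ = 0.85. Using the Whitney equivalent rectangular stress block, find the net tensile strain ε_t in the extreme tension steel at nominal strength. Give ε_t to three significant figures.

ε_t ≈ 0.00324

a = A_s f_y/(0.85 f'_c b) = 286.23 mm.
β₁ = 0.85, so c = a/β₁ = 286.23/0.85 = 336.74 mm.
From the linear strain diagram with ε_cu = 0.003: ε_t = 0.003 (d − c)/c = 0.003 × (700 − 336.74)/336.74 = 0.00324.
ε_t < 0.004 — the section is over-reinforced for flexure under ACI limits.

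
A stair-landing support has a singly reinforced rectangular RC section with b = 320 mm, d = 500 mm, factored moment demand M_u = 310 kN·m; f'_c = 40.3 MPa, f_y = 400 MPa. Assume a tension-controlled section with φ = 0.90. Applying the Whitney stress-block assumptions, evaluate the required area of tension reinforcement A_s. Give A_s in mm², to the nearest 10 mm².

M_n = M_u/φ = 310/0.90 = 344.444 kN·m.
With M_n = 0.85 f'_c a b (d − a/2), solve the quadratic for a:
a = d − √(d² − 2M_n/(0.85 f'_c b)) = 500 − √(500² − 2 × 344.444×10⁶/(0.85 × 40.3 × 320)) = 67.39 mm.
A_s = 0.85 f'_c a b / f_y = 0.85 × 40.3 × 67.39 × 320 / 400 = 1846.8 mm².

A_s ≈ 1850 mm²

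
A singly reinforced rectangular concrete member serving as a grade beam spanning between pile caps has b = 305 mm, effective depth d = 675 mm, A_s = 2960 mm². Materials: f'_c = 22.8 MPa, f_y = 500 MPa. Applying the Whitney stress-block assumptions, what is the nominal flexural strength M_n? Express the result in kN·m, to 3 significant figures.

M_n ≈ 814 kN·m

T = A_s f_y = 2960 × 500 = 1480000 N = 1480 kN.
From C = T: a = T/(0.85 f'_c b) = 1480000/(0.85 × 22.8 × 305) = 250.38 mm.
M_n = T(d − a/2) = 1480 kN × (675 − 125.19) mm = 813.72 kN·m.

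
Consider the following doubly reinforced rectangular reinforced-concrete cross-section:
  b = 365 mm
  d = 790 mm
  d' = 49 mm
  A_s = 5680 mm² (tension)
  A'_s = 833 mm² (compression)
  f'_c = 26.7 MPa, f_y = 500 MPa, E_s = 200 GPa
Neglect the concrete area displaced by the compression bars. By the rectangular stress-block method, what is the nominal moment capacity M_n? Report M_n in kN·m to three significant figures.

Assume both tension and compression steel yield.
Net tension couple steel: A_s − A'_s = 4847 mm².
a = (A_s − A'_s) f_y / (0.85 f'_c b) = 2423500/(0.85 × 26.7 × 365) = 292.56 mm.
c = a/β₁ = 292.56/0.85 = 344.19 mm; ε'_s = 0.003(c − d')/c = 0.0026 ≥ f_y/E_s = 0.0025, so compression steel does yield.
M_n = (A_s − A'_s) f_y (d − a/2) + A'_s f_y (d − d') = [2423500 × (790 − 146.28) + 416500 × (790 − 49)] × 10⁻⁶ = 1560.06 + 308.63 = 1868.69 kN·m.

M_n ≈ 1870 kN·m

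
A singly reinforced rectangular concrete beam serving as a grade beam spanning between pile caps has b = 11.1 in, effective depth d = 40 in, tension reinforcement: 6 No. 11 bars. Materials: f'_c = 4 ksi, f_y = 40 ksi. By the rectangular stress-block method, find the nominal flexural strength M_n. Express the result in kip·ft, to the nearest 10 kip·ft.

A_s = 6 × 1.56 = 9.36 in².
T = A_s f_y = 9.36 × 40 = 374.4 kips.
a = T/(0.85 f'_c b) = 374.4/(0.85 × 4 × 11.1) = 9.921 in.
M_n = T(d − a/2) = 374.4 × (40 − 4.9605) = 13118.8 kip·in = 13118.8/12 = 1093.23 kip·ft.

M_n ≈ 1090 kip·ft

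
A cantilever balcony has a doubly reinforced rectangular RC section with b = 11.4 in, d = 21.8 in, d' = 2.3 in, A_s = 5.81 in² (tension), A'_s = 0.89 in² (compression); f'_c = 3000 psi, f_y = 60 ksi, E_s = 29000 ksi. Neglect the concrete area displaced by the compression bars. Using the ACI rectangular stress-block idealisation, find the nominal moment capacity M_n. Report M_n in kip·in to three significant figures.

Assume both steels yield.
a = (A_s − A'_s) f_y/(0.85 f'_c b) = (5.81 − 0.89) × 60/(0.85 × 3 × 11.4) = 10.155 in.
c = a/β₁ = 10.155/0.85 = 11.947 in; ε'_s = 0.003(c − d')/c = 0.0024 ≥ ε_y = 0.0021, so the compression steel yields.
M_n = (A_s − A'_s) f_y (d − a/2) + A'_s f_y (d − d') = 295.2 × (21.8 − 5.0775) + 53.4 × (21.8 − 2.3) = 4936.5 + 1041.3 = 5977.8 kip·in.

M_n ≈ 5980 kip·in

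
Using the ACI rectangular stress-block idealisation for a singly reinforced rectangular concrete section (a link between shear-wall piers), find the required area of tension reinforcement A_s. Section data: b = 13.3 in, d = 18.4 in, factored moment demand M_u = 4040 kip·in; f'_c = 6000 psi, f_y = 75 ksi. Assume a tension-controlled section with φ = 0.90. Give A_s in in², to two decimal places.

A_s ≈ 3.65 in²

M_n = M_u/φ = 4040/0.90 = 4488.89 kip·in.
From M_n = 0.85 f'_c a b (d − a/2):
a = d − √(d² − 2M_n/(0.85 f'_c b)) = 18.4 − √(18.4² − 2 × 4488.89/(0.85 × 6 × 13.3)) = 4.040 in.
A_s = 0.85 f'_c a b / f_y = 0.85 × 6 × 4.040 × 13.3 / 75 = 3.654 in².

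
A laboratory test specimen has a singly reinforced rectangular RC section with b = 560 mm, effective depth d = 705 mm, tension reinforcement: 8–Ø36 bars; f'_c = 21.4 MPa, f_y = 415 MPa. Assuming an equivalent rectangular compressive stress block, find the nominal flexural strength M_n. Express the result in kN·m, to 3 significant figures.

A_s = 8 × 1018 = 8144 mm².
T = A_s f_y = 8144 × 415 = 3379760 N = 3379.76 kN.
From C = T: a = T/(0.85 f'_c b) = 3379760/(0.85 × 21.4 × 560) = 331.79 mm.
M_n = T(d − a/2) = 3379.76 kN × (705 − 165.895) mm = 1822.05 kN·m.

M_n ≈ 1820 kN·m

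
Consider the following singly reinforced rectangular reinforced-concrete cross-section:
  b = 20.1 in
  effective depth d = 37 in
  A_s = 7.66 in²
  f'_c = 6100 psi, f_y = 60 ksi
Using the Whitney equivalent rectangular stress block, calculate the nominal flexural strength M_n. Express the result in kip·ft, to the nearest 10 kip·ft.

T = A_s f_y = 7.66 × 60 = 459.6 kips.
a = T/(0.85 f'_c b) = 459.6/(0.85 × 6.1 × 20.1) = 4.410 in.
M_n = T(d − a/2) = 459.6 × (37 − 2.205) = 15991.8 kip·in = 15991.8/12 = 1332.65 kip·ft.

M_n ≈ 1330 kip·ft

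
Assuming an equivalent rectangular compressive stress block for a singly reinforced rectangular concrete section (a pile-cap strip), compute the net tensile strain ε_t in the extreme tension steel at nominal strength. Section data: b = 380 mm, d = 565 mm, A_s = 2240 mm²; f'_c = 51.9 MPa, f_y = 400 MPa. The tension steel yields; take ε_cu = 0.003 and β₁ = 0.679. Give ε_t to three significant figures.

a = A_s f_y/(0.85 f'_c b) = 53.45 mm.
β₁ = 0.679, so c = a/β₁ = 53.45/0.679 = 78.72 mm.
From the linear strain diagram with ε_cu = 0.003: ε_t = 0.003 (d − c)/c = 0.003 × (565 − 78.72)/78.72 = 0.0185.
Since ε_t ≥ 0.005, the section is tension-controlled.

ε_t ≈ 0.0185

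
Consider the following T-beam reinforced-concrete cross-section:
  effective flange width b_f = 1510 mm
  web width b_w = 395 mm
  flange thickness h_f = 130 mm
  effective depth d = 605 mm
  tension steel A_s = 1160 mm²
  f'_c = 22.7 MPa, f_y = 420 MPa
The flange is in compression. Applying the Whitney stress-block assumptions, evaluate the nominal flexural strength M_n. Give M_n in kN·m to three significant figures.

M_n ≈ 291 kN·m

Tension: T = A_s f_y = 1160 × 420 = 487200 N.
Try a within the flange: a = T/(0.85 f'_c b_f) = 487200/(0.85 × 22.7 × 1510) = 16.72 mm.
Since a = 16.72 ≤ h_f = 130 mm, the stress block lies entirely in the flange; analyse as a rectangular beam of width b_f.
M_n = T(d − a/2) = 487200 × (605 − 8.36) = 290.68 × 10⁶ N·mm.
M_n = 290.68 kN·m.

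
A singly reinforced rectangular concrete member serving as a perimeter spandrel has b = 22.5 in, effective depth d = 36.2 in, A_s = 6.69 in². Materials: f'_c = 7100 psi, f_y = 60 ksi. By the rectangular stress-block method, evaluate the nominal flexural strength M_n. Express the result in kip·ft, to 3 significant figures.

T = A_s f_y = 6.69 × 60 = 401.4 kips.
a = T/(0.85 f'_c b) = 401.4/(0.85 × 7.1 × 22.5) = 2.956 in.
M_n = T(d − a/2) = 401.4 × (36.2 − 1.478) = 13937.4 kip·in = 13937.4/12 = 1161.45 kip·ft.

M_n ≈ 1160 kip·ft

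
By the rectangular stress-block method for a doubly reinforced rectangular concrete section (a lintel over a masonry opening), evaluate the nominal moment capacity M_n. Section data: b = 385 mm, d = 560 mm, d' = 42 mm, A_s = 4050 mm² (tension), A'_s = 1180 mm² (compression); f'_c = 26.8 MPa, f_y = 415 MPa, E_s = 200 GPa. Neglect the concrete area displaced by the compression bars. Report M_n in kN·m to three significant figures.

M_n ≈ 840 kN·m

Assume both tension and compression steel yield.
Net tension couple steel: A_s − A'_s = 2870 mm².
a = (A_s − A'_s) f_y / (0.85 f'_c b) = 1191050/(0.85 × 26.8 × 385) = 135.80 mm.
c = a/β₁ = 135.80/0.85 = 159.76 mm; ε'_s = 0.003(c − d')/c = 0.0022 ≥ f_y/E_s = 0.0021, so compression steel does yield.
M_n = (A_s − A'_s) f_y (d − a/2) + A'_s f_y (d − d') = [1191050 × (560 − 67.9) + 489700 × (560 − 42)] × 10⁻⁶ = 586.12 + 253.66 = 839.78 kN·m.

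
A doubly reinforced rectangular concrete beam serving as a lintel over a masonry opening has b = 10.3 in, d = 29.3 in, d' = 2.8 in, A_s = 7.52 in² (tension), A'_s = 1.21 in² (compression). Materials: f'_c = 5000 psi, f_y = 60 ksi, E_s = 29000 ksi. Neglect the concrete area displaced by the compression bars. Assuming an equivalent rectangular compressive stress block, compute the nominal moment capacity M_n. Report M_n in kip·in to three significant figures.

Assume both steels yield.
a = (A_s − A'_s) f_y/(0.85 f'_c b) = (7.52 − 1.21) × 60/(0.85 × 5 × 10.3) = 8.649 in.
c = a/β₁ = 8.649/0.8 = 10.811 in; ε'_s = 0.003(c − d')/c = 0.0022 ≥ ε_y = 0.0021, so the compression steel yields.
M_n = (A_s − A'_s) f_y (d − a/2) + A'_s f_y (d − d') = 378.6 × (29.3 − 4.3245) + 72.6 × (29.3 − 2.8) = 9455.7 + 1923.9 = 11379.6 kip·in.

M_n ≈ 11400 kip·in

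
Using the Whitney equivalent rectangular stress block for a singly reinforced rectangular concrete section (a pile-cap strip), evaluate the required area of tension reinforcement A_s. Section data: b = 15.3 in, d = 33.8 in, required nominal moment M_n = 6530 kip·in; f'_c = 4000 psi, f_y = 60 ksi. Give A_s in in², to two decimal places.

From M_n = 0.85 f'_c a b (d − a/2):
a = d − √(d² − 2M_n/(0.85 f'_c b)) = 33.8 − √(33.8² − 2 × 6530/(0.85 × 4 × 15.3)) = 3.944 in.
A_s = 0.85 f'_c a b / f_y = 0.85 × 4 × 3.944 × 15.3 / 60 = 3.419 in².

A_s ≈ 3.42 in²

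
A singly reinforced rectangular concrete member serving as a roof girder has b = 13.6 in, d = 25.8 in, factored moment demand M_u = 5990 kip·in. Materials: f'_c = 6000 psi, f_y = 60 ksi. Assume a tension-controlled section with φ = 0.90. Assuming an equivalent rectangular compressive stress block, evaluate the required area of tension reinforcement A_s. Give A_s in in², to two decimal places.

A_s ≈ 4.66 in²

M_n = M_u/φ = 5990/0.90 = 6655.56 kip·in.
From M_n = 0.85 f'_c a b (d − a/2):
a = d − √(d² − 2M_n/(0.85 f'_c b)) = 25.8 − √(25.8² − 2 × 6655.56/(0.85 × 6 × 13.6)) = 4.035 in.
A_s = 0.85 f'_c a b / f_y = 0.85 × 6 × 4.035 × 13.6 / 60 = 4.664 in².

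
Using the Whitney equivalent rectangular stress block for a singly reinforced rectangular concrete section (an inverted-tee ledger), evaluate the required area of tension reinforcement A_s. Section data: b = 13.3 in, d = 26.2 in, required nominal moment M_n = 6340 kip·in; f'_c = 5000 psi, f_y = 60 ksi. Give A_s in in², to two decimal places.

A_s ≈ 4.43 in²

From M_n = 0.85 f'_c a b (d − a/2):
a = d − √(d² − 2M_n/(0.85 f'_c b)) = 26.2 − √(26.2² − 2 × 6340/(0.85 × 5 × 13.3)) = 4.703 in.
A_s = 0.85 f'_c a b / f_y = 0.85 × 5 × 4.703 × 13.3 / 60 = 4.431 in².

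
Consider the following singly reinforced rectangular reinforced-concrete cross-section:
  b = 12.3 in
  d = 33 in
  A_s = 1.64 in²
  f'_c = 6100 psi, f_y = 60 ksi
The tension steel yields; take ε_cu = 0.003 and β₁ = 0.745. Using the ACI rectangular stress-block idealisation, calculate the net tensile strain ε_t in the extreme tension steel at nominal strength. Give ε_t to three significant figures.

a = A_s f_y/(0.85 f'_c b) = 1.543 in.
β₁ = 0.745, so c = a/β₁ = 1.543/0.745 = 2.071 in.
From the linear strain diagram with ε_cu = 0.003: ε_t = 0.003 (d − c)/c = 0.003 × (33 − 2.071)/2.071 = 0.0448.
Since ε_t ≥ 0.005, the section is tension-controlled.

ε_t ≈ 0.0448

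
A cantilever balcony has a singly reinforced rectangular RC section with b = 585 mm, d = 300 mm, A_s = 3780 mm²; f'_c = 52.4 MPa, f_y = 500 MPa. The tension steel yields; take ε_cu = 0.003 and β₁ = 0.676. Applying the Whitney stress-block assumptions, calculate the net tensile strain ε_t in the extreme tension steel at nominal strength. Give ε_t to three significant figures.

ε_t ≈ 0.00539

a = A_s f_y/(0.85 f'_c b) = 72.54 mm.
β₁ = 0.676, so c = a/β₁ = 72.54/0.676 = 107.31 mm.
From the linear strain diagram with ε_cu = 0.003: ε_t = 0.003 (d − c)/c = 0.003 × (300 − 107.31)/107.31 = 0.00539.
Since ε_t ≥ 0.005, the section is tension-controlled.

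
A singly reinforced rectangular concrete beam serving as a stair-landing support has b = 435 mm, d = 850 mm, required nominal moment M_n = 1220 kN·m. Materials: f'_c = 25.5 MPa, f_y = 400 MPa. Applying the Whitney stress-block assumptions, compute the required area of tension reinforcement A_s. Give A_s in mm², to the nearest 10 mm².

A_s ≈ 3980 mm²

With M_n = 0.85 f'_c a b (d − a/2), solve the quadratic for a:
a = d − √(d² − 2M_n/(0.85 f'_c b)) = 850 − √(850² − 2 × 1220×10⁶/(0.85 × 25.5 × 435)) = 169.03 mm.
A_s = 0.85 f'_c a b / f_y = 0.85 × 25.5 × 169.03 × 435 / 400 = 3984.3 mm².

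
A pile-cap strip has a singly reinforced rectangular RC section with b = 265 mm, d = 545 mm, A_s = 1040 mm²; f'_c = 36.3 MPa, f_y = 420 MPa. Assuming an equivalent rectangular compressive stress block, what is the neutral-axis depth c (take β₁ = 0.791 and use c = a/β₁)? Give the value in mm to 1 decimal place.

c ≈ 67.5 mm

T = A_s f_y = 1040 × 420 = 436800 N = 436.8 kN.
Setting C = 0.85 f'_c a b equal to T: a = 436800/(0.85 × 36.3 × 265) = 53.421 mm.
With β₁ = 0.791, c = a/β₁ = 53.421/0.791 = 67.5 mm.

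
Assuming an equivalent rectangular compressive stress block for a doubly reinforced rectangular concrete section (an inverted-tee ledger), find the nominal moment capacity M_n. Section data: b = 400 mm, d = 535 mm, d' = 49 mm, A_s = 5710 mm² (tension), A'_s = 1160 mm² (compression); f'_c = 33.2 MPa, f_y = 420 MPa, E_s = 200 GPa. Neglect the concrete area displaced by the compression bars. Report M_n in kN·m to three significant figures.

M_n ≈ 1100 kN·m

Assume both tension and compression steel yield.
Net tension couple steel: A_s − A'_s = 4550 mm².
a = (A_s − A'_s) f_y / (0.85 f'_c b) = 1911000/(0.85 × 33.2 × 400) = 169.29 mm.
c = a/β₁ = 169.29/0.813 = 208.23 mm; ε'_s = 0.003(c − d')/c = 0.0023 ≥ f_y/E_s = 0.0021, so compression steel does yield.
M_n = (A_s − A'_s) f_y (d − a/2) + A'_s f_y (d − d') = [1911000 × (535 − 84.645) + 487200 × (535 − 49)] × 10⁻⁶ = 860.63 + 236.78 = 1097.41 kN·m.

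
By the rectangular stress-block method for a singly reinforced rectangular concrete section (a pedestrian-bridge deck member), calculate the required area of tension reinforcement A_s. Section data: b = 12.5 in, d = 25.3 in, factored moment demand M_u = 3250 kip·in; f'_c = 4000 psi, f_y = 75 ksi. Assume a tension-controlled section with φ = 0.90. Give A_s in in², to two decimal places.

M_n = M_u/φ = 3250/0.90 = 3611.11 kip·in.
From M_n = 0.85 f'_c a b (d − a/2):
a = d − √(d² − 2M_n/(0.85 f'_c b)) = 25.3 − √(25.3² − 2 × 3611.11/(0.85 × 4 × 12.5)) = 3.617 in.
A_s = 0.85 f'_c a b / f_y = 0.85 × 4 × 3.617 × 12.5 / 75 = 2.050 in².

A_s ≈ 2.05 in²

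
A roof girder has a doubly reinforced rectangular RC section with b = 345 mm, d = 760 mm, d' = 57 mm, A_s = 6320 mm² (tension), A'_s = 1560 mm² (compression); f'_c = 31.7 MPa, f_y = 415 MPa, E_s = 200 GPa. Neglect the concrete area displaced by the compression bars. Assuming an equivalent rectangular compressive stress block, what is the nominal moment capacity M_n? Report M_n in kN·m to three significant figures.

M_n ≈ 1750 kN·m

Assume both tension and compression steel yield.
Net tension couple steel: A_s − A'_s = 4760 mm².
a = (A_s − A'_s) f_y / (0.85 f'_c b) = 1975400/(0.85 × 31.7 × 345) = 212.50 mm.
c = a/β₁ = 212.50/0.824 = 257.89 mm; ε'_s = 0.003(c − d')/c = 0.0023 ≥ f_y/E_s = 0.0021, so compression steel does yield.
M_n = (A_s − A'_s) f_y (d − a/2) + A'_s f_y (d − d') = [1975400 × (760 − 106.25) + 647400 × (760 − 57)] × 10⁻⁶ = 1291.42 + 455.12 = 1746.54 kN·m.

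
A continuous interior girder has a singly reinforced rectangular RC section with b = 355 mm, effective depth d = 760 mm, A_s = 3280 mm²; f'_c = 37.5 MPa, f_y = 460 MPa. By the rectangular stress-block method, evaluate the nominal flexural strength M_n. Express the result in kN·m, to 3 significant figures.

T = A_s f_y = 3280 × 460 = 1508800 N = 1508.8 kN.
From C = T: a = T/(0.85 f'_c b) = 1508800/(0.85 × 37.5 × 355) = 133.34 mm.
M_n = T(d − a/2) = 1508.8 kN × (760 − 66.67) mm = 1046.10 kN·m.

M_n ≈ 1050 kN·m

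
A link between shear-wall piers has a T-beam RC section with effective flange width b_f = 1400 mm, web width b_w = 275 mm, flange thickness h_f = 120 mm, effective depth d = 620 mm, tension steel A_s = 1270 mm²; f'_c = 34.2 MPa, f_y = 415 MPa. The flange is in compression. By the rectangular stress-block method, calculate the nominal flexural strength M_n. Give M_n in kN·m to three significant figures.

Tension: T = A_s f_y = 1270 × 415 = 527050 N.
Try a within the flange: a = T/(0.85 f'_c b_f) = 527050/(0.85 × 34.2 × 1400) = 12.95 mm.
Since a = 12.95 ≤ h_f = 120 mm, the stress block lies entirely in the flange; analyse as a rectangular beam of width b_f.
M_n = T(d − a/2) = 527050 × (620 − 6.475) = 323.36 × 10⁶ N·mm.
M_n = 323.36 kN·m.

M_n ≈ 323 kN·m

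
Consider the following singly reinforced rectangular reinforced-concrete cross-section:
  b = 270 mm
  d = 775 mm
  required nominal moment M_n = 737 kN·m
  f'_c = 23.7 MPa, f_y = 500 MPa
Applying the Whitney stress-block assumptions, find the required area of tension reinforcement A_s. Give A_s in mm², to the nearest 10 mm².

A_s ≈ 2190 mm²

With M_n = 0.85 f'_c a b (d − a/2), solve the quadratic for a:
a = d − √(d² − 2M_n/(0.85 f'_c b)) = 775 − √(775² − 2 × 737×10⁶/(0.85 × 23.7 × 270)) = 200.87 mm.
A_s = 0.85 f'_c a b / f_y = 0.85 × 23.7 × 200.87 × 270 / 500 = 2185.1 mm².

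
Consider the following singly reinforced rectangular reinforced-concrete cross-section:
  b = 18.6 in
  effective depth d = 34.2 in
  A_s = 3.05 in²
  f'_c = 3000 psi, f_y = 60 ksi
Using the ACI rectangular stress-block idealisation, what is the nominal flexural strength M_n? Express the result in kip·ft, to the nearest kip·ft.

M_n ≈ 492 kip·ft

T = A_s f_y = 3.05 × 60 = 183 kips.
a = T/(0.85 f'_c b) = 183/(0.85 × 3 × 18.6) = 3.858 in.
M_n = T(d − a/2) = 183 × (34.2 − 1.929) = 5905.6 kip·in = 5905.6/12 = 492.13 kip·ft.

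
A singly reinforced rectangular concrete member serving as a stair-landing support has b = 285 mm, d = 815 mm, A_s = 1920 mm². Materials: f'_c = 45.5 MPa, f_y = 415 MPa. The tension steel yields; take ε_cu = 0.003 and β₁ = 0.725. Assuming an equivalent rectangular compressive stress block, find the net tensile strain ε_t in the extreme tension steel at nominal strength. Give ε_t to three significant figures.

a = A_s f_y/(0.85 f'_c b) = 72.29 mm.
β₁ = 0.725, so c = a/β₁ = 72.29/0.725 = 99.71 mm.
From the linear strain diagram with ε_cu = 0.003: ε_t = 0.003 (d − c)/c = 0.003 × (815 − 99.71)/99.71 = 0.0215.
Since ε_t ≥ 0.005, the section is tension-controlled.

ε_t ≈ 0.0215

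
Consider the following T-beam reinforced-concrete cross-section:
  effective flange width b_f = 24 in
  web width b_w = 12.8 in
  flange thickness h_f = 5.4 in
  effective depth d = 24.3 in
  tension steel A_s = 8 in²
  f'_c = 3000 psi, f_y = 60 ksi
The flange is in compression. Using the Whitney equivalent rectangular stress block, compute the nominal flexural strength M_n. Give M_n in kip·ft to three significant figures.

Tension: T = A_s f_y = 8 × 60 = 480 kips.
Try a within the flange: a = T/(0.85 f'_c b_f) = 480/(0.85 × 3 × 24) = 7.843 in.
a = 7.843 > h_f = 5.4 in: the block extends into the web. Split into flange-overhang and web parts.
C_f = 0.85 f'_c (b_f − b_w) h_f = 0.85 × 3 × (24 − 12.8) × 5.4 = 154.2 kips.
Remaining web compression depth: a_w = (T − C_f)/(0.85 f'_c b_w) = (480 − 154.2)/(0.85 × 3 × 12.8) = 9.982 in.
M_n = C_f(d − h_f/2) + (T − C_f)(d − a_w/2) = 154.2 × (24.3 − 2.7) + 325.8 × (24.3 − 4.991) = 3330.7 + 6290.9 = 9621.6 kip·in.
M_n = 9621.6/12 = 801.80 kip·ft.

M_n ≈ 802 kip·ft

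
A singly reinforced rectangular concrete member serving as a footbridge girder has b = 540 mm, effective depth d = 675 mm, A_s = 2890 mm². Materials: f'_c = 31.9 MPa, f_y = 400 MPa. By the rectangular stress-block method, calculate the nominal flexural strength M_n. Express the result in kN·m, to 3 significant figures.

M_n ≈ 735 kN·m

T = A_s f_y = 2890 × 400 = 1156000 N = 1156 kN.
From C = T: a = T/(0.85 f'_c b) = 1156000/(0.85 × 31.9 × 540) = 78.95 mm.
M_n = T(d − a/2) = 1156 kN × (675 − 39.475) mm = 734.67 kN·m.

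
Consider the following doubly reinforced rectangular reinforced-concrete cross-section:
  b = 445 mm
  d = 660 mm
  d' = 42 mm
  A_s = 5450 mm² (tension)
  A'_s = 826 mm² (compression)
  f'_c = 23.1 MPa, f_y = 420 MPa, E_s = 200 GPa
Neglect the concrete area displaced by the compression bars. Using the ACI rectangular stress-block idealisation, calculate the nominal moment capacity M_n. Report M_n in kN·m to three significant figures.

Assume both tension and compression steel yield.
Net tension couple steel: A_s − A'_s = 4624 mm².
a = (A_s − A'_s) f_y / (0.85 f'_c b) = 1942080/(0.85 × 23.1 × 445) = 222.27 mm.
c = a/β₁ = 222.27/0.85 = 261.49 mm; ε'_s = 0.003(c − d')/c = 0.0025 ≥ f_y/E_s = 0.0021, so compression steel does yield.
M_n = (A_s − A'_s) f_y (d − a/2) + A'_s f_y (d − d') = [1942080 × (660 − 111.135) + 346920 × (660 − 42)] × 10⁻⁶ = 1065.94 + 214.40 = 1280.34 kN·m.

M_n ≈ 1280 kN·m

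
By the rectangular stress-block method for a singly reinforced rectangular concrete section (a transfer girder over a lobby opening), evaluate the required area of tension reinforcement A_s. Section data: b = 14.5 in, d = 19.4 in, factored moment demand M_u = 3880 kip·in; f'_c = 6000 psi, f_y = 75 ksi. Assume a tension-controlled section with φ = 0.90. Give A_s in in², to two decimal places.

A_s ≈ 3.24 in²

M_n = M_u/φ = 3880/0.90 = 4311.11 kip·in.
From M_n = 0.85 f'_c a b (d − a/2):
a = d − √(d² − 2M_n/(0.85 f'_c b)) = 19.4 − √(19.4² − 2 × 4311.11/(0.85 × 6 × 14.5)) = 3.283 in.
A_s = 0.85 f'_c a b / f_y = 0.85 × 6 × 3.283 × 14.5 / 75 = 3.237 in².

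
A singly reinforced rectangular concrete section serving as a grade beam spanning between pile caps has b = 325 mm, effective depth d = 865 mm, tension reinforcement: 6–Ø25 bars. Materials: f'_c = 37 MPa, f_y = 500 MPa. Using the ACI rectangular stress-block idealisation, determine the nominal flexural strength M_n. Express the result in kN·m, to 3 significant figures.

M_n ≈ 1170 kN·m

A_s = 6 × 491 = 2946 mm².
T = A_s f_y = 2946 × 500 = 1473000 N = 1473 kN.
From C = T: a = T/(0.85 f'_c b) = 1473000/(0.85 × 37 × 325) = 144.11 mm.
M_n = T(d − a/2) = 1473 kN × (865 − 72.055) mm = 1168.01 kN·m.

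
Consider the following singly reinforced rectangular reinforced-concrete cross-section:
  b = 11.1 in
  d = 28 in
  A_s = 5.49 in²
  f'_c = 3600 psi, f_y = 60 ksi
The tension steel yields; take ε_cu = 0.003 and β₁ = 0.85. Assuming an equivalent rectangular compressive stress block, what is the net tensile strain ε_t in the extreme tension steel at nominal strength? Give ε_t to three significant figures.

a = A_s f_y/(0.85 f'_c b) = 9.698 in.
β₁ = 0.85, so c = a/β₁ = 9.698/0.85 = 11.409 in.
From the linear strain diagram with ε_cu = 0.003: ε_t = 0.003 (d − c)/c = 0.003 × (28 − 11.409)/11.409 = 0.00436.
ε_t is between 0.004 and 0.005 — transition zone.

ε_t ≈ 0.00436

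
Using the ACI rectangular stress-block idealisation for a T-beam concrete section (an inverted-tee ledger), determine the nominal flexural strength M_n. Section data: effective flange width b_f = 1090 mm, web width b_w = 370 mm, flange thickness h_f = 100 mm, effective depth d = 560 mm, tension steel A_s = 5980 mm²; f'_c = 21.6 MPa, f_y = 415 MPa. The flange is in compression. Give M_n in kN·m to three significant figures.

M_n ≈ 1220 kN·m

Tension: T = A_s f_y = 5980 × 415 = 2481700 N.
Try a within the flange: a = T/(0.85 f'_c b_f) = 2481700/(0.85 × 21.6 × 1090) = 124.01 mm.
a = 124.01 > h_f = 100 mm: the block extends into the web. Split into flange-overhang and web parts.
C_f = 0.85 f'_c (b_f − b_w) h_f = 0.85 × 21.6 × (1090 − 370) × 100 = 1321920 N.
Remaining web compression depth: a_w = (T − C_f)/(0.85 f'_c b_w) = (2481700 − 1321920)/(0.85 × 21.6 × 370) = 170.73 mm.
M_n = C_f(d − h_f/2) + (T − C_f)(d − a_w/2) = 1321920 × (560 − 50) + 1159780 × (560 − 85.365) = 674.18 + 550.47 = 1224.65 × 10⁶ N·mm.
M_n = 1224.65 kN·m.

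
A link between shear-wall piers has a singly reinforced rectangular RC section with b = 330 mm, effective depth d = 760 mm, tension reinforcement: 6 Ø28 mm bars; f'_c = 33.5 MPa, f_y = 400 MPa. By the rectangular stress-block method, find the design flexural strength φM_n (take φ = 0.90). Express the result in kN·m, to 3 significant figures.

φM_n ≈ 907 kN·m

A_s = 6 × 616 = 3696 mm².
T = A_s f_y = 3696 × 400 = 1478400 N = 1478.4 kN.
From C = T: a = T/(0.85 f'_c b) = 1478400/(0.85 × 33.5 × 330) = 157.33 mm.
M_n = T(d − a/2) = 1478.4 kN × (760 − 78.665) mm = 1007.29 kN·m.
φM_n = 0.90 × 1007.29 = 906.56 kN·m.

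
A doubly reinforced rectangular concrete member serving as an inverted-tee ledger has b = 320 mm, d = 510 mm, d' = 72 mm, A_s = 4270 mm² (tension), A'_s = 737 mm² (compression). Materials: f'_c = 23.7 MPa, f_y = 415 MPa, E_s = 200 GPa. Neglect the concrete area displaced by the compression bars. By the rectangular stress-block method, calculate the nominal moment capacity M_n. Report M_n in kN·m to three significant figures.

Assume both tension and compression steel yield.
Net tension couple steel: A_s − A'_s = 3533 mm².
a = (A_s − A'_s) f_y / (0.85 f'_c b) = 1466195/(0.85 × 23.7 × 320) = 227.44 mm.
c = a/β₁ = 227.44/0.85 = 267.58 mm; ε'_s = 0.003(c − d')/c = 0.0022 ≥ f_y/E_s = 0.0021, so compression steel does yield.
M_n = (A_s − A'_s) f_y (d − a/2) + A'_s f_y (d − d') = [1466195 × (510 − 113.72) + 305855 × (510 − 72)] × 10⁻⁶ = 581.02 + 133.96 = 714.98 kN·m.

M_n ≈ 715 kN·m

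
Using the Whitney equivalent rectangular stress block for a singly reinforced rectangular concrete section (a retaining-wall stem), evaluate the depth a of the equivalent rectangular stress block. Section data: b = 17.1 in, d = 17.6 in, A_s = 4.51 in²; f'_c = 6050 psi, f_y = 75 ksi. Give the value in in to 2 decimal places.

T = A_s f_y = 4.51 × 75 = 338.25 kips.
a = T/(0.85 f'_c b) = 338.25/(0.85 × 6.05 × 17.1) = 3.85 in.

a ≈ 3.85 in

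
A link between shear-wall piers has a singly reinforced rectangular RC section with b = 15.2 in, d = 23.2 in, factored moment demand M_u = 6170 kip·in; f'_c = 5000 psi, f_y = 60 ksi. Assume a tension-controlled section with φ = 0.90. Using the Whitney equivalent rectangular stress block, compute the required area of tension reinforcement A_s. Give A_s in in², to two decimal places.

A_s ≈ 5.54 in²

M_n = M_u/φ = 6170/0.90 = 6855.56 kip·in.
From M_n = 0.85 f'_c a b (d − a/2):
a = d − √(d² − 2M_n/(0.85 f'_c b)) = 23.2 − √(23.2² − 2 × 6855.56/(0.85 × 5 × 15.2)) = 5.145 in.
A_s = 0.85 f'_c a b / f_y = 0.85 × 5 × 5.145 × 15.2 / 60 = 5.539 in².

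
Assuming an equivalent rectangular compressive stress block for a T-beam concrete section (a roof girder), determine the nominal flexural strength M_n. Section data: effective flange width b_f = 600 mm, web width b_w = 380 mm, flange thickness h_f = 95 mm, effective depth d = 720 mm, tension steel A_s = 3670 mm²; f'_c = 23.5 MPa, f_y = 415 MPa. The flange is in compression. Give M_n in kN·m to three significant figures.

Tension: T = A_s f_y = 3670 × 415 = 1523050 N.
Try a within the flange: a = T/(0.85 f'_c b_f) = 1523050/(0.85 × 23.5 × 600) = 127.08 mm.
a = 127.08 > h_f = 95 mm: the block extends into the web. Split into flange-overhang and web parts.
C_f = 0.85 f'_c (b_f − b_w) h_f = 0.85 × 23.5 × (600 − 380) × 95 = 417478 N.
Remaining web compression depth: a_w = (T − C_f)/(0.85 f'_c b_w) = (1523050 − 417478)/(0.85 × 23.5 × 380) = 145.65 mm.
M_n = C_f(d − h_f/2) + (T − C_f)(d − a_w/2) = 417478 × (720 − 47.5) + 1105572 × (720 − 72.825) = 280.75 + 715.50 = 996.25 × 10⁶ N·mm.
M_n = 996.25 kN·m.

M_n ≈ 996 kN·m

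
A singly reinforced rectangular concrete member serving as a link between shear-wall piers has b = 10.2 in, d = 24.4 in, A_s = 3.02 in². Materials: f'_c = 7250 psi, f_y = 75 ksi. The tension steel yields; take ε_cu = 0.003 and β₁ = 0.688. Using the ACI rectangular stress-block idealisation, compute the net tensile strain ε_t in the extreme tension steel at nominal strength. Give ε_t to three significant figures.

a = A_s f_y/(0.85 f'_c b) = 3.603 in.
β₁ = 0.688, so c = a/β₁ = 3.603/0.688 = 5.237 in.
From the linear strain diagram with ε_cu = 0.003: ε_t = 0.003 (d − c)/c = 0.003 × (24.4 − 5.237)/5.237 = 0.0110.
Since ε_t ≥ 0.005, the section is tension-controlled.

ε_t ≈ 0.0110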